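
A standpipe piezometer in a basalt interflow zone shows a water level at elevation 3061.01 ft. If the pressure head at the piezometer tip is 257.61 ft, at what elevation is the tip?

z = h − ψ = 3061.01 − 257.61 = 2803.40 ft.

z ≈ 2803.40 ft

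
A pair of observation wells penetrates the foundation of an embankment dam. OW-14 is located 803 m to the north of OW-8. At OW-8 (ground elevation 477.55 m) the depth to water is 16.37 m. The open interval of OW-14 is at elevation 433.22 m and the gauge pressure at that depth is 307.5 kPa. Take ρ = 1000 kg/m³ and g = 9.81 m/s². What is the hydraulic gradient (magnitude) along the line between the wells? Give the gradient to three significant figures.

Total head at OW-8: h = 477.55 − 16.37 = 461.18 m.
Pressure head at OW-14: ψ = P/(ρg) = 307.5×1000 / (1000 × 9.81) = 31.35 m.
Total head at OW-14: h = z + ψ = 433.22 + 31.35 = 464.57 m.
Head difference: h(OW-8) − h(OW-14) = 461.18 − 464.57 = -3.39 m.
Hydraulic gradient: i = |Δh| / L = 3.39 / 803 = 0.00422.

i ≈ 0.00422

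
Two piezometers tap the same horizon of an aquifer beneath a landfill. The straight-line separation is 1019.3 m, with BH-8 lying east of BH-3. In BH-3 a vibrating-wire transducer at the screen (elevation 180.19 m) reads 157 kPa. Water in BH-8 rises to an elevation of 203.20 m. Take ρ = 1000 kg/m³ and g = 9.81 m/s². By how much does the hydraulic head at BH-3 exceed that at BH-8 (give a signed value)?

Δh ≈ -7.01 m

Pressure head at BH-3: ψ = P/(ρg) = 157×1000 / (1000 × 9.81) = 16.00 m.
Total head at BH-3: h = z + ψ = 180.19 + 16.00 = 196.19 m.
Total head at BH-8: h = 203.20 m (water level in the piezometer is the total head).
Head difference: h(BH-3) − h(BH-8) = 196.19 − 203.20 = -7.01 m.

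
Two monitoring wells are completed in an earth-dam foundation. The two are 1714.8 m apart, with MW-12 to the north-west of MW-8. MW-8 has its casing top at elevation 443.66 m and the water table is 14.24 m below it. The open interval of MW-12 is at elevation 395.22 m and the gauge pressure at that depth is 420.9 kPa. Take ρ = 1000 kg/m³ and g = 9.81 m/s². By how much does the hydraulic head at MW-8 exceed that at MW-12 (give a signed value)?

Total head at MW-8: h = 443.66 − 14.24 = 429.42 m.
Pressure head at MW-12: ψ = P/(ρg) = 420.9×1000 / (1000 × 9.81) = 42.91 m.
Total head at MW-12: h = z + ψ = 395.22 + 42.91 = 438.13 m.
Head difference: h(MW-8) − h(MW-12) = 429.42 − 438.13 = -8.71 m.

Δh ≈ -8.71 m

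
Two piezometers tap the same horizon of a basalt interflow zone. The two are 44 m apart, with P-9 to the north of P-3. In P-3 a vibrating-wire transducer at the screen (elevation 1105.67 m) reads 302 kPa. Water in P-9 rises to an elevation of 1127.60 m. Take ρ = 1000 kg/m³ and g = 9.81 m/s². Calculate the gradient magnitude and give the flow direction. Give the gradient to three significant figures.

i ≈ 0.201; groundwater flows toward the north

Pressure head at P-3: ψ = P/(ρg) = 302×1000 / (1000 × 9.81) = 30.78 m.
Total head at P-3: h = z + ψ = 1105.67 + 30.78 = 1136.45 m.
Total head at P-9: h = 1127.60 m (water level in the piezometer is the total head).
Head difference: h(P-3) − h(P-9) = 1136.45 − 1127.60 = 8.85 m.
Hydraulic gradient: i = |Δh| / L = 8.85 / 44 = 0.201.
Flow is from higher to lower head: from P-3 toward P-9, i.e. toward the north.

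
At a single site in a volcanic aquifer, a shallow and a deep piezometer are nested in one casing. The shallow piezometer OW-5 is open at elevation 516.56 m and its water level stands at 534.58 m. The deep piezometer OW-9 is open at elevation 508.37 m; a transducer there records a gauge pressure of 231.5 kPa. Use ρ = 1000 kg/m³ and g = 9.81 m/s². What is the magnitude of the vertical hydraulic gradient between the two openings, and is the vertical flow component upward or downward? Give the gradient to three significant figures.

|i_v| ≈ 0.319; vertical flow is downward

Total head at OW-5: h = 534.58 m (water level in the standpipe).
Pressure head at OW-9: ψ = P/(ρg) = 231.5×1000 / (1000 × 9.81) = 23.60 m.
Total head at OW-9: h = z + ψ = 508.37 + 23.60 = 531.97 m.
Δh = h(OW-5) − h(OW-9) = 534.58 − 531.97 = 2.61 m.
Vertical separation Δz = 516.56 − 508.37 = 8.19 m.
|i_v| = |Δh| / Δz = 2.61 / 8.19 = 0.319.
Head is higher in the shallow piezometer, so vertical flow is downward (recharge condition).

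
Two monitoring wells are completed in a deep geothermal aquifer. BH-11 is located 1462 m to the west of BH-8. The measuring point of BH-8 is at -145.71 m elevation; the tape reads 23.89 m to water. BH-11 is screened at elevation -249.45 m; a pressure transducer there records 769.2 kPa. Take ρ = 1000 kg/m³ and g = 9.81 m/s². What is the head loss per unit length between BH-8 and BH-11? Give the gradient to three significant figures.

Total head at BH-8: h = -145.71 − 23.89 = -169.60 m.
Pressure head at BH-11: ψ = P/(ρg) = 769.2×1000 / (1000 × 9.81) = 78.41 m.
Total head at BH-11: h = z + ψ = -249.45 + 78.41 = -171.04 m.
Head difference: h(BH-8) − h(BH-11) = -169.60 − (-171.04) = 1.44 m.
Hydraulic gradient: i = |Δh| / L = 1.44 / 1462 = 0.000985.

i ≈ 0.000985 m/m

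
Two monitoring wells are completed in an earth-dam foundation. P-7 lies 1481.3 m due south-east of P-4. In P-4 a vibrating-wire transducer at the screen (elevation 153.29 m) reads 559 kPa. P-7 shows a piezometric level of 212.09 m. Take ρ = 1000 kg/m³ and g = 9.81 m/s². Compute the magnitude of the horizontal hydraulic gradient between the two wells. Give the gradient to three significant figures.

Pressure head at P-4: ψ = P/(ρg) = 559×1000 / (1000 × 9.81) = 56.98 m.
Total head at P-4: h = z + ψ = 153.29 + 56.98 = 210.27 m.
Total head at P-7: h = 212.09 m (water level in the piezometer is the total head).
Head difference: h(P-4) − h(P-7) = 210.27 − 212.09 = -1.82 m.
Hydraulic gradient: i = |Δh| / L = 1.82 / 1481.3 = 0.00123.

i ≈ 0.00123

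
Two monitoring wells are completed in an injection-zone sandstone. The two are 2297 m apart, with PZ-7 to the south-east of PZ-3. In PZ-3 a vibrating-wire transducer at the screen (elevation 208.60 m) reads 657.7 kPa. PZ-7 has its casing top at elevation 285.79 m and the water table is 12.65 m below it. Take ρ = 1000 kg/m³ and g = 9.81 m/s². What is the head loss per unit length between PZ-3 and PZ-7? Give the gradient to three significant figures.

i ≈ 0.00109 m/m

Pressure head at PZ-3: ψ = P/(ρg) = 657.7×1000 / (1000 × 9.81) = 67.04 m.
Total head at PZ-3: h = z + ψ = 208.60 + 67.04 = 275.64 m.
Total head at PZ-7: h = 285.79 − 12.65 = 273.14 m.
Head difference: h(PZ-3) − h(PZ-7) = 275.64 − 273.14 = 2.50 m.
Hydraulic gradient: i = |Δh| / L = 2.50 / 2297 = 0.00109.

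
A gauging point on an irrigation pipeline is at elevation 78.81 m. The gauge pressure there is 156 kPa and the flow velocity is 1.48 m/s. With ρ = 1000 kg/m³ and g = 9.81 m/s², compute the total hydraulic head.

Pressure head ψ = P/(ρg) = 156×1000 / (1000 × 9.81) = 15.90 m.
Velocity head = v²/(2g) = 1.48² / (2 × 9.81) = 0.112 m.
h = z + ψ + v²/(2g) = 78.81 + 15.90 + 0.112 = 94.82 m.

h ≈ 94.82 m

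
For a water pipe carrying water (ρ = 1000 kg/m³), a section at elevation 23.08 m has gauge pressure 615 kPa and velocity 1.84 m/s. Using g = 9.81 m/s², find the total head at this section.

h ≈ 85.94 m

Pressure head ψ = P/(ρg) = 615×1000 / (1000 × 9.81) = 62.69 m.
Velocity head = v²/(2g) = 1.84² / (2 × 9.81) = 0.173 m.
h = z + ψ + v²/(2g) = 23.08 + 62.69 + 0.173 = 85.94 m.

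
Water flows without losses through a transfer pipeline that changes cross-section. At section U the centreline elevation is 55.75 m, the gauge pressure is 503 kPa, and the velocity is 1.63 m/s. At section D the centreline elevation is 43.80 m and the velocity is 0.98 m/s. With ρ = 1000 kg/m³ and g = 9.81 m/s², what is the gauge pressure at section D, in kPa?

Pressure head at U: ψ₁ = P₁/(ρg) = 503×1000 / (1000 × 9.81) = 51.27 m.
Velocity heads: v₁²/2g = 1.63²/19.62 = 0.135 m; v₂²/2g = 0.98²/19.62 = 0.049 m.
Total head H = z₁ + ψ₁ + v₁²/2g = 55.75 + 51.27 + 0.135 = 107.16 m.
ψ₂ = H − z₂ − v₂²/2g = 107.16 − 43.80 − 0.049 = 63.31 m.
P₂ = ρgψ₂ = 1000 × 9.81 × 63.31 ≈ 621 kPa.

P₂ ≈ 621 kPa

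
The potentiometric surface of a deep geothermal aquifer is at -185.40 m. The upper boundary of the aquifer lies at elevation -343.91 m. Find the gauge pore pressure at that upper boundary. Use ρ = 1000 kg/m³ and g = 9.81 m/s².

P ≈ 1550 kPa

Pressure head at the aquifer top: ψ = h − z = -185.40 − (-343.91) = 158.51 m.
P = ρgψ = 1000 × 9.81 × 158.51 = 1554983 Pa ≈ 1550 kPa.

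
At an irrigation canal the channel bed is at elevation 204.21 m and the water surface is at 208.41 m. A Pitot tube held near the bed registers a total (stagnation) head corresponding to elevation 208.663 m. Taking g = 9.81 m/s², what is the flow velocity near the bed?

v ≈ 2.23 m/s

Near the bed, under hydrostatic conditions, the piezometric head (z + ψ) equals the free-surface elevation, 208.41 m.
Velocity head = total − piezometric = 208.663 − 208.41 = 0.253 m.
v = √(2g·h_v) = √(2 × 9.81 × 0.253) = 2.23 m/s.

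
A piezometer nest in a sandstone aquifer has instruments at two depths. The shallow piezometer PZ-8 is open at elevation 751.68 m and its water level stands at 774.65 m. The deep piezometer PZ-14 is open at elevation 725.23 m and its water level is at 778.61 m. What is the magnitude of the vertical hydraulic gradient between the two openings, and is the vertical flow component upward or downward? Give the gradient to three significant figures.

Total head at PZ-8: h = 774.65 m (water level in the standpipe).
Total head at PZ-14: h = 778.61 m.
Δh = h(PZ-8) − h(PZ-14) = 774.65 − 778.61 = -3.96 m.
Vertical separation Δz = 751.68 − 725.23 = 26.45 m.
|i_v| = |Δh| / Δz = 3.96 / 26.45 = 0.150.
Head is higher in the deep piezometer, so vertical flow is upward (discharge condition).

|i_v| ≈ 0.150; vertical flow is upward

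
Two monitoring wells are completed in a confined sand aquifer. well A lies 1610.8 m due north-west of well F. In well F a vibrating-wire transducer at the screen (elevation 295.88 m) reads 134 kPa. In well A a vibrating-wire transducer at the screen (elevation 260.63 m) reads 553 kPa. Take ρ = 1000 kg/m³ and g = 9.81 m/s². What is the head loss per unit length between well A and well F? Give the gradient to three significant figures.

i ≈ 0.00463 m/m

Pressure head at well F: ψ = P/(ρg) = 134×1000 / (1000 × 9.81) = 13.66 m.
Total head at well F: h = z + ψ = 295.88 + 13.66 = 309.54 m.
Pressure head at well A: ψ = P/(ρg) = 553×1000 / (1000 × 9.81) = 56.37 m.
Total head at well A: h = z + ψ = 260.63 + 56.37 = 317.00 m.
Head difference: h(well F) − h(well A) = 309.54 − 317.00 = -7.46 m.
Hydraulic gradient: i = |Δh| / L = 7.46 / 1610.8 = 0.00463.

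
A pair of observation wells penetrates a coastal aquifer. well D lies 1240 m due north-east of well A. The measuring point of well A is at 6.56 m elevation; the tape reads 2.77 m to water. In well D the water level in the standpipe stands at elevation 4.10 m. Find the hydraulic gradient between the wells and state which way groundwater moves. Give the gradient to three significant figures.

i ≈ 0.000250; groundwater flows toward the south-west

Total head at well A: h = 6.56 − 2.77 = 3.79 m.
Total head at well D: h = 4.10 m (water level in the piezometer is the total head).
Head difference: h(well A) − h(well D) = 3.79 − 4.10 = -0.31 m.
Hydraulic gradient: i = |Δh| / L = 0.31 / 1240 = 0.000250.
Flow is from higher to lower head: from well D toward well A, i.e. toward the south-west.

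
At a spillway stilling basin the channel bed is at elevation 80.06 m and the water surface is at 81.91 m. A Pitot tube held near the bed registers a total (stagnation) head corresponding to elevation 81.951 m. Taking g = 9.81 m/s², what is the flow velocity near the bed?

Near the bed, under hydrostatic conditions, the piezometric head (z + ψ) equals the free-surface elevation, 81.91 m.
Velocity head = total − piezometric = 81.951 − 81.91 = 0.041 m.
v = √(2g·h_v) = √(2 × 9.81 × 0.041) = 0.897 m/s.

v ≈ 0.897 m/s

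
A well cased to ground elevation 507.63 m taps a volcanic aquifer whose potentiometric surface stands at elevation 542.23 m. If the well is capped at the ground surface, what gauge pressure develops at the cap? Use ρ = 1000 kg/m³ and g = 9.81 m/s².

Head above the cap: Δh = 542.23 − 507.63 = 34.60 m.
P = ρgΔh = 1000 × 9.81 × 34.60 = 339426 Pa ≈ 339 kPa.

P ≈ 339 kPa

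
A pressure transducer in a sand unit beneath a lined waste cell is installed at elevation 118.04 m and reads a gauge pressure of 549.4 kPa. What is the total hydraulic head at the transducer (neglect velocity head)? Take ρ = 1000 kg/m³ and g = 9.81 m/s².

h ≈ 174.04 m

ψ = P/(ρg) = 549.4×1000 / (1000 × 9.81) = 56.00 m.
h = z + ψ = 118.04 + 56.00 = 174.04 m.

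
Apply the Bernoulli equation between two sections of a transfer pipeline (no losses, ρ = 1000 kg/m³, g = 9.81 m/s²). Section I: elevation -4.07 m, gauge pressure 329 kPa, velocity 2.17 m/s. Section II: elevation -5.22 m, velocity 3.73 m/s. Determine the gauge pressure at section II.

P₂ ≈ 336 kPa

Pressure head at I: ψ₁ = P₁/(ρg) = 329×1000 / (1000 × 9.81) = 33.54 m.
Velocity heads: v₁²/2g = 2.17²/19.62 = 0.240 m; v₂²/2g = 3.73²/19.62 = 0.709 m.
Total head H = z₁ + ψ₁ + v₁²/2g = -4.07 + 33.54 + 0.240 = 29.71 m.
ψ₂ = H − z₂ − v₂²/2g = 29.71 − (-5.22) − 0.709 = 34.22 m.
P₂ = ρgψ₂ = 1000 × 9.81 × 34.22 ≈ 336 kPa.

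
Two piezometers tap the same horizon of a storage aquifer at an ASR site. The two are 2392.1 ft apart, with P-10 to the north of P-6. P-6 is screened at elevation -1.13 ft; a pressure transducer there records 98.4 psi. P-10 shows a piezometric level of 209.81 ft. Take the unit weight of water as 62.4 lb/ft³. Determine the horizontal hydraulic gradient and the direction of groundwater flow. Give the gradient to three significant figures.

Pressure head at P-6: ψ = 144·P/γ = 144 × 98.4 / 62.4 = 227.08 ft.
Total head at P-6: h = z + ψ = -1.13 + 227.08 = 225.95 ft.
Total head at P-10: h = 209.81 ft (water level in the piezometer is the total head).
Head difference: h(P-6) − h(P-10) = 225.95 − 209.81 = 16.14 ft.
Hydraulic gradient: i = |Δh| / L = 16.14 / 2392.1 = 0.00675.
Flow is from higher to lower head: from P-6 toward P-10, i.e. toward the north.

i ≈ 0.00675; groundwater flows toward the north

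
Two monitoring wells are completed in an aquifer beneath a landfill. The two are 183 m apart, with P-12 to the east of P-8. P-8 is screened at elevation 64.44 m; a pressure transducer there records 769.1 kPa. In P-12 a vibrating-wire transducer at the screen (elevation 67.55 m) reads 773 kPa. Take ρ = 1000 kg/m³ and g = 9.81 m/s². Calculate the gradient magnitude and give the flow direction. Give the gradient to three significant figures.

Pressure head at P-8: ψ = P/(ρg) = 769.1×1000 / (1000 × 9.81) = 78.40 m.
Total head at P-8: h = z + ψ = 64.44 + 78.40 = 142.84 m.
Pressure head at P-12: ψ = P/(ρg) = 773×1000 / (1000 × 9.81) = 78.80 m.
Total head at P-12: h = z + ψ = 67.55 + 78.80 = 146.35 m.
Head difference: h(P-8) − h(P-12) = 142.84 − 146.35 = -3.51 m.
Hydraulic gradient: i = |Δh| / L = 3.51 / 183 = 0.0192.
Flow is from higher to lower head: from P-12 toward P-8, i.e. toward the west.

i ≈ 0.0192; groundwater flows toward the west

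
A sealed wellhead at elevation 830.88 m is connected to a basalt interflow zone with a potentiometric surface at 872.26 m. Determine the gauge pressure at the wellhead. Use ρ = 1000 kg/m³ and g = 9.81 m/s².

P ≈ 406 kPa

Head above the cap: Δh = 872.26 − 830.88 = 41.38 m.
P = ρgΔh = 1000 × 9.81 × 41.38 = 405938 Pa ≈ 406 kPa.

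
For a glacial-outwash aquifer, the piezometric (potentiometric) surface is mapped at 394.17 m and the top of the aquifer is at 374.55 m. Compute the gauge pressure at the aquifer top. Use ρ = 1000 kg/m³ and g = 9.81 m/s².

Pressure head at the aquifer top: ψ = h − z = 394.17 − 374.55 = 19.62 m.
P = ρgψ = 1000 × 9.81 × 19.62 = 192472 Pa ≈ 192 kPa.

P ≈ 192 kPa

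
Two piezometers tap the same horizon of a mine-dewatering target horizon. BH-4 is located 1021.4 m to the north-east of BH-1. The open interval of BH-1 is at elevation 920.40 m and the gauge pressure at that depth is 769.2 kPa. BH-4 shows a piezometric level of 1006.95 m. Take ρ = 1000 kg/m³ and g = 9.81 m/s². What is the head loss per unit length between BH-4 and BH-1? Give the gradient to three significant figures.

i ≈ 0.00797 m/m

Pressure head at BH-1: ψ = P/(ρg) = 769.2×1000 / (1000 × 9.81) = 78.41 m.
Total head at BH-1: h = z + ψ = 920.40 + 78.41 = 998.81 m.
Total head at BH-4: h = 1006.95 m (water level in the piezometer is the total head).
Head difference: h(BH-1) − h(BH-4) = 998.81 − 1006.95 = -8.14 m.
Hydraulic gradient: i = |Δh| / L = 8.14 / 1021.4 = 0.00797.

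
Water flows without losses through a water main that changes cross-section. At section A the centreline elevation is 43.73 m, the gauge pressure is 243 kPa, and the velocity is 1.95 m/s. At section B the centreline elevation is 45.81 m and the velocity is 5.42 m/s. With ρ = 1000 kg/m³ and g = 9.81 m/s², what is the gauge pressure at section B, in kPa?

Pressure head at A: ψ₁ = P₁/(ρg) = 243×1000 / (1000 × 9.81) = 24.77 m.
Velocity heads: v₁²/2g = 1.95²/19.62 = 0.194 m; v₂²/2g = 5.42²/19.62 = 1.497 m.
Total head H = z₁ + ψ₁ + v₁²/2g = 43.73 + 24.77 + 0.194 = 68.69 m.
ψ₂ = H − z₂ − v₂²/2g = 68.69 − 45.81 − 1.497 = 21.38 m.
P₂ = ρgψ₂ = 1000 × 9.81 × 21.38 ≈ 210 kPa.

P₂ ≈ 210 kPa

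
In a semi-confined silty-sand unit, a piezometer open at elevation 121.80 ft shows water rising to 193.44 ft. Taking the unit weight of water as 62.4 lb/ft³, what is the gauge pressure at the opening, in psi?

P ≈ 31.0 psi

Pressure head ψ = h − z = 193.44 − 121.80 = 71.64 ft.
P = γ·ψ / 144 = 62.4 × 71.64 / 144 = 31.0 psi.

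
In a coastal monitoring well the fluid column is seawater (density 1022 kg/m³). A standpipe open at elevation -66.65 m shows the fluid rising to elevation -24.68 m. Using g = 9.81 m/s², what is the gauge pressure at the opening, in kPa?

P ≈ 421 kPa

Pressure head ψ = h − z = -24.68 − (-66.65) = 41.97 m.
P = ρgψ = 1022 × 9.81 × 41.97 = 420784 Pa ≈ 421 kPa.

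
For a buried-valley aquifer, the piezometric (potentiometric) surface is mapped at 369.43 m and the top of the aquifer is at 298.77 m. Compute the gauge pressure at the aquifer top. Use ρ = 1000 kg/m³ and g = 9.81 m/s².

Pressure head at the aquifer top: ψ = h − z = 369.43 − 298.77 = 70.66 m.
P = ρgψ = 1000 × 9.81 × 70.66 = 693175 Pa ≈ 693 kPa.

P ≈ 693 kPa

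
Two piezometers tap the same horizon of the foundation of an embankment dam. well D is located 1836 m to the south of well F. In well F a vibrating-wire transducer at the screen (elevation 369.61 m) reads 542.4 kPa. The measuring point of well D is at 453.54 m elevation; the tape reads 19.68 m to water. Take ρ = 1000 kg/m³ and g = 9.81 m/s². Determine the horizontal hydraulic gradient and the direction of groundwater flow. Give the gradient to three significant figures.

i ≈ 0.00488; groundwater flows toward the north

Pressure head at well F: ψ = P/(ρg) = 542.4×1000 / (1000 × 9.81) = 55.29 m.
Total head at well F: h = z + ψ = 369.61 + 55.29 = 424.90 m.
Total head at well D: h = 453.54 − 19.68 = 433.86 m.
Head difference: h(well F) − h(well D) = 424.90 − 433.86 = -8.96 m.
Hydraulic gradient: i = |Δh| / L = 8.96 / 1836 = 0.00488.
Flow is from higher to lower head: from well D toward well F, i.e. toward the north.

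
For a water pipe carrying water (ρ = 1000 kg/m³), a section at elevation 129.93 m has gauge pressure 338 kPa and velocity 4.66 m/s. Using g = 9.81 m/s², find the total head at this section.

h ≈ 165.49 m

Pressure head ψ = P/(ρg) = 338×1000 / (1000 × 9.81) = 34.45 m.
Velocity head = v²/(2g) = 4.66² / (2 × 9.81) = 1.107 m.
h = z + ψ + v²/(2g) = 129.93 + 34.45 + 1.107 = 165.49 m.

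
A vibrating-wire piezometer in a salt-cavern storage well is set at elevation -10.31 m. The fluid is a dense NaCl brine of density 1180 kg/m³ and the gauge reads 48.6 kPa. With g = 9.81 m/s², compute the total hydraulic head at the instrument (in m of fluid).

h ≈ -6.11 m

ψ = P/(ρg) = 48.6×1000 / (1180 × 9.81) = 4.20 m.
h = z + ψ = -10.31 + 4.20 = -6.11 m.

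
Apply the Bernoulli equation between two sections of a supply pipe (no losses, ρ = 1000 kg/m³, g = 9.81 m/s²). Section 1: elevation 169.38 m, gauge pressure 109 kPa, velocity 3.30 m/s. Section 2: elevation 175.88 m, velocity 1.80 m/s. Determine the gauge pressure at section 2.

Pressure head at 1: ψ₁ = P₁/(ρg) = 109×1000 / (1000 × 9.81) = 11.11 m.
Velocity heads: v₁²/2g = 3.30²/19.62 = 0.555 m; v₂²/2g = 1.80²/19.62 = 0.165 m.
Total head H = z₁ + ψ₁ + v₁²/2g = 169.38 + 11.11 + 0.555 = 181.05 m.
ψ₂ = H − z₂ − v₂²/2g = 181.05 − 175.88 − 0.165 = 5.01 m.
P₂ = ρgψ₂ = 1000 × 9.81 × 5.01 ≈ 49.1 kPa.

P₂ ≈ 49.1 kPa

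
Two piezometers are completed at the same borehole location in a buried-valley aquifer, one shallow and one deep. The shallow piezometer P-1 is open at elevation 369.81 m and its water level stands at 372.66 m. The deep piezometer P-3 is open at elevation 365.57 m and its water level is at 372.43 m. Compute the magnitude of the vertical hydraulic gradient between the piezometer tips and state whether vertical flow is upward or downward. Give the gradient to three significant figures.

|i_v| ≈ 0.0542; vertical flow is downward

Total head at P-1: h = 372.66 m (water level in the standpipe).
Total head at P-3: h = 372.43 m.
Δh = h(P-1) − h(P-3) = 372.66 − 372.43 = 0.23 m.
Vertical separation Δz = 369.81 − 365.57 = 4.24 m.
|i_v| = |Δh| / Δz = 0.23 / 4.24 = 0.0542.
Head is higher in the shallow piezometer, so vertical flow is downward (recharge condition).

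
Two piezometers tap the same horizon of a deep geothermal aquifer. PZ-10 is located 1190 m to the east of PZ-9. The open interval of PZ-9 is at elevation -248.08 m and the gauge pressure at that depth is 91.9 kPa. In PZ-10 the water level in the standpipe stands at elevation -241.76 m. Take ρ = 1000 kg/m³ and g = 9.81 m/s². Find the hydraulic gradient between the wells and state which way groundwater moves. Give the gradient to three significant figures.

Pressure head at PZ-9: ψ = P/(ρg) = 91.9×1000 / (1000 × 9.81) = 9.37 m.
Total head at PZ-9: h = z + ψ = -248.08 + 9.37 = -238.71 m.
Total head at PZ-10: h = -241.76 m (water level in the piezometer is the total head).
Head difference: h(PZ-9) − h(PZ-10) = -238.71 − (-241.76) = 3.05 m.
Hydraulic gradient: i = |Δh| / L = 3.05 / 1190 = 0.00256.
Flow is from higher to lower head: from PZ-9 toward PZ-10, i.e. toward the east.

i ≈ 0.00256; groundwater flows toward the east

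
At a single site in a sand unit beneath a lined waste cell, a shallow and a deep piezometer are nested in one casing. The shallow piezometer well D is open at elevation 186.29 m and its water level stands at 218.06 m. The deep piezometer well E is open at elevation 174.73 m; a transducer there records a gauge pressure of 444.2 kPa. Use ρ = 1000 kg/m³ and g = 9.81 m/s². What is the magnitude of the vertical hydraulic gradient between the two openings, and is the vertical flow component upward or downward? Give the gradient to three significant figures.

Total head at well D: h = 218.06 m (water level in the standpipe).
Pressure head at well E: ψ = P/(ρg) = 444.2×1000 / (1000 × 9.81) = 45.28 m.
Total head at well E: h = z + ψ = 174.73 + 45.28 = 220.01 m.
Δh = h(well D) − h(well E) = 218.06 − 220.01 = -1.95 m.
Vertical separation Δz = 186.29 − 174.73 = 11.56 m.
|i_v| = |Δh| / Δz = 1.95 / 11.56 = 0.169.
Head is higher in the deep piezometer, so vertical flow is upward (discharge condition).

|i_v| ≈ 0.169; vertical flow is upward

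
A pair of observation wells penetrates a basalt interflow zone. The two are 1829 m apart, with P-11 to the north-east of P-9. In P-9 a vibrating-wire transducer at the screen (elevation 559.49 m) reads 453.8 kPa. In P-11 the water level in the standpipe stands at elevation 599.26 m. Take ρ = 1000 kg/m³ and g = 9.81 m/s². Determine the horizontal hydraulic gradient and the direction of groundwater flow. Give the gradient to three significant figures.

Pressure head at P-9: ψ = P/(ρg) = 453.8×1000 / (1000 × 9.81) = 46.26 m.
Total head at P-9: h = z + ψ = 559.49 + 46.26 = 605.75 m.
Total head at P-11: h = 599.26 m (water level in the piezometer is the total head).
Head difference: h(P-9) − h(P-11) = 605.75 − 599.26 = 6.49 m.
Hydraulic gradient: i = |Δh| / L = 6.49 / 1829 = 0.00355.
Flow is from higher to lower head: from P-9 toward P-11, i.e. toward the north-east.

i ≈ 0.00355; groundwater flows toward the north-east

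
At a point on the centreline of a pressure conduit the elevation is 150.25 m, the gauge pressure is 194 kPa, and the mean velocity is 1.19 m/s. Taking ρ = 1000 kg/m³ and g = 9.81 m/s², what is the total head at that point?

h ≈ 170.10 m

Pressure head ψ = P/(ρg) = 194×1000 / (1000 × 9.81) = 19.78 m.
Velocity head = v²/(2g) = 1.19² / (2 × 9.81) = 0.072 m.
h = z + ψ + v²/(2g) = 150.25 + 19.78 + 0.072 = 170.10 m.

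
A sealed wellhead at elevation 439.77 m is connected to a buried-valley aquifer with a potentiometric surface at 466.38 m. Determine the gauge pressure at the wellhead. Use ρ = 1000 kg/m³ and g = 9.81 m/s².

P ≈ 261 kPa

Head above the cap: Δh = 466.38 − 439.77 = 26.61 m.
P = ρgΔh = 1000 × 9.81 × 26.61 = 261044 Pa ≈ 261 kPa.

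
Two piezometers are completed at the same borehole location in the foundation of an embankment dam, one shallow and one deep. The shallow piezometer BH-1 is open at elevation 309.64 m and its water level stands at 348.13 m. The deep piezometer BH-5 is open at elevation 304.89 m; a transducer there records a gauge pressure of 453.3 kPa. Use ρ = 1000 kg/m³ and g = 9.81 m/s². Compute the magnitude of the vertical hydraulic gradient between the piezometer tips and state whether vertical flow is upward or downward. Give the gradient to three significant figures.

|i_v| ≈ 0.625; vertical flow is upward

Total head at BH-1: h = 348.13 m (water level in the standpipe).
Pressure head at BH-5: ψ = P/(ρg) = 453.3×1000 / (1000 × 9.81) = 46.21 m.
Total head at BH-5: h = z + ψ = 304.89 + 46.21 = 351.10 m.
Δh = h(BH-1) − h(BH-5) = 348.13 − 351.10 = -2.97 m.
Vertical separation Δz = 309.64 − 304.89 = 4.75 m.
|i_v| = |Δh| / Δz = 2.97 / 4.75 = 0.625.
Head is higher in the deep piezometer, so vertical flow is upward (discharge condition).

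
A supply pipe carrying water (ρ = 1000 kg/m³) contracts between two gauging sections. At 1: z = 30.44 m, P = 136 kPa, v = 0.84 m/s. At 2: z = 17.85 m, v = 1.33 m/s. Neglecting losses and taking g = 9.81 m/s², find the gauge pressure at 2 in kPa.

P₂ ≈ 259 kPa

Pressure head at 1: ψ₁ = P₁/(ρg) = 136×1000 / (1000 × 9.81) = 13.86 m.
Velocity heads: v₁²/2g = 0.84²/19.62 = 0.036 m; v₂²/2g = 1.33²/19.62 = 0.090 m.
Total head H = z₁ + ψ₁ + v₁²/2g = 30.44 + 13.86 + 0.036 = 44.34 m.
ψ₂ = H − z₂ − v₂²/2g = 44.34 − 17.85 − 0.090 = 26.40 m.
P₂ = ρgψ₂ = 1000 × 9.81 × 26.40 ≈ 259 kPa.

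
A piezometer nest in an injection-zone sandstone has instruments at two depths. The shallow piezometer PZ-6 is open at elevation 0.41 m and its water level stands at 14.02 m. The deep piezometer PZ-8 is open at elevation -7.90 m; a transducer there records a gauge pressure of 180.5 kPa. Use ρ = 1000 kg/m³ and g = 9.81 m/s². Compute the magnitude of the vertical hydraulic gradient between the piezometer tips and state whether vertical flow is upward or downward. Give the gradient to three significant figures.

|i_v| ≈ 0.424; vertical flow is downward

Total head at PZ-6: h = 14.02 m (water level in the standpipe).
Pressure head at PZ-8: ψ = P/(ρg) = 180.5×1000 / (1000 × 9.81) = 18.40 m.
Total head at PZ-8: h = z + ψ = -7.90 + 18.40 = 10.50 m.
Δh = h(PZ-6) − h(PZ-8) = 14.02 − 10.50 = 3.52 m.
Vertical separation Δz = 0.41 − (-7.90) = 8.31 m.
|i_v| = |Δh| / Δz = 3.52 / 8.31 = 0.424.
Head is higher in the shallow piezometer, so vertical flow is downward (recharge condition).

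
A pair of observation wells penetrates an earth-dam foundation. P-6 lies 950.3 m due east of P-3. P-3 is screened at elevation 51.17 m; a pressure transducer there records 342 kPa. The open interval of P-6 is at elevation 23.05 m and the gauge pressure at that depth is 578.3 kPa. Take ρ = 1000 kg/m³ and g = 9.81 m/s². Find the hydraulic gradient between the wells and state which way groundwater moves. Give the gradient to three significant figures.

i ≈ 0.00424; groundwater flows toward the east

Pressure head at P-3: ψ = P/(ρg) = 342×1000 / (1000 × 9.81) = 34.86 m.
Total head at P-3: h = z + ψ = 51.17 + 34.86 = 86.03 m.
Pressure head at P-6: ψ = P/(ρg) = 578.3×1000 / (1000 × 9.81) = 58.95 m.
Total head at P-6: h = z + ψ = 23.05 + 58.95 = 82.00 m.
Head difference: h(P-3) − h(P-6) = 86.03 − 82.00 = 4.03 m.
Hydraulic gradient: i = |Δh| / L = 4.03 / 950.3 = 0.00424.
Flow is from higher to lower head: from P-3 toward P-6, i.e. toward the east.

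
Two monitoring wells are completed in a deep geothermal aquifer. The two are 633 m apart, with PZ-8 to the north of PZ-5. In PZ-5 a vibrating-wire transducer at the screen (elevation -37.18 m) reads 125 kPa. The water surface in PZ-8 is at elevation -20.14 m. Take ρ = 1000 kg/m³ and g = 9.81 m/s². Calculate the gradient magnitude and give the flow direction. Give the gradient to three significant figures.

Pressure head at PZ-5: ψ = P/(ρg) = 125×1000 / (1000 × 9.81) = 12.74 m.
Total head at PZ-5: h = z + ψ = -37.18 + 12.74 = -24.44 m.
Total head at PZ-8: h = -20.14 m (water level in the piezometer is the total head).
Head difference: h(PZ-5) − h(PZ-8) = -24.44 − (-20.14) = -4.30 m.
Hydraulic gradient: i = |Δh| / L = 4.30 / 633 = 0.00679.
Flow is from higher to lower head: from PZ-8 toward PZ-5, i.e. toward the south.

i ≈ 0.00679; groundwater flows toward the south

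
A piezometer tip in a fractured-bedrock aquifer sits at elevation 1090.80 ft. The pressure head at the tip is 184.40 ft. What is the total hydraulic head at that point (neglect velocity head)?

h ≈ 1275.20 ft

h = z + ψ = 1090.80 + 184.40 = 1275.20 ft.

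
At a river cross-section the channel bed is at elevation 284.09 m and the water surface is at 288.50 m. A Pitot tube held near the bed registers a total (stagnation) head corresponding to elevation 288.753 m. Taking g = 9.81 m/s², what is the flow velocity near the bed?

v ≈ 2.23 m/s

Near the bed, under hydrostatic conditions, the piezometric head (z + ψ) equals the free-surface elevation, 288.50 m.
Velocity head = total − piezometric = 288.753 − 288.50 = 0.253 m.
v = √(2g·h_v) = √(2 × 9.81 × 0.253) = 2.23 m/s.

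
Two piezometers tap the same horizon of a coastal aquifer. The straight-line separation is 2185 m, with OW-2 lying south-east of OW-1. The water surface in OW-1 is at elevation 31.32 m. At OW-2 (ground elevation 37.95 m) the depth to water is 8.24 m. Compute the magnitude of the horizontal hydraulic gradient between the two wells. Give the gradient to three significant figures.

i ≈ 0.000737

Total head at OW-1: h = 31.32 m (water level in the piezometer is the total head).
Total head at OW-2: h = 37.95 − 8.24 = 29.71 m.
Head difference: h(OW-1) − h(OW-2) = 31.32 − 29.71 = 1.61 m.
Hydraulic gradient: i = |Δh| / L = 1.61 / 2185 = 0.000737.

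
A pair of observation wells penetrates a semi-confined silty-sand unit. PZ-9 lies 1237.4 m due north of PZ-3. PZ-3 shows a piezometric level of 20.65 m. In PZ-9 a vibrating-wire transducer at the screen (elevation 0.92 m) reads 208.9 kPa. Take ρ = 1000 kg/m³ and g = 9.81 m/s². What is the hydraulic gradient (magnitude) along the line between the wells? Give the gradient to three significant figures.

Total head at PZ-3: h = 20.65 m (water level in the piezometer is the total head).
Pressure head at PZ-9: ψ = P/(ρg) = 208.9×1000 / (1000 × 9.81) = 21.29 m.
Total head at PZ-9: h = z + ψ = 0.92 + 21.29 = 22.21 m.
Head difference: h(PZ-3) − h(PZ-9) = 20.65 − 22.21 = -1.56 m.
Hydraulic gradient: i = |Δh| / L = 1.56 / 1237.4 = 0.00126.

i ≈ 0.00126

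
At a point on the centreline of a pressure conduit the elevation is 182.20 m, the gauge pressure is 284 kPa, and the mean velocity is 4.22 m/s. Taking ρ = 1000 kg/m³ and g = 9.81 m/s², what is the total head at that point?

h ≈ 212.06 m

Pressure head ψ = P/(ρg) = 284×1000 / (1000 × 9.81) = 28.95 m.
Velocity head = v²/(2g) = 4.22² / (2 × 9.81) = 0.908 m.
h = z + ψ + v²/(2g) = 182.20 + 28.95 + 0.908 = 212.06 m.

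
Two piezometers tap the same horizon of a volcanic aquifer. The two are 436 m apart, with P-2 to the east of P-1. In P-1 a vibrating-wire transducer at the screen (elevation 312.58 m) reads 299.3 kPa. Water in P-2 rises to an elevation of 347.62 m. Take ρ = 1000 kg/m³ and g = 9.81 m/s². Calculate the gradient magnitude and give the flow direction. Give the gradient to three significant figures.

i ≈ 0.0104; groundwater flows toward the west

Pressure head at P-1: ψ = P/(ρg) = 299.3×1000 / (1000 × 9.81) = 30.51 m.
Total head at P-1: h = z + ψ = 312.58 + 30.51 = 343.09 m.
Total head at P-2: h = 347.62 m (water level in the piezometer is the total head).
Head difference: h(P-1) − h(P-2) = 343.09 − 347.62 = -4.53 m.
Hydraulic gradient: i = |Δh| / L = 4.53 / 436 = 0.0104.
Flow is from higher to lower head: from P-2 toward P-1, i.e. toward the west.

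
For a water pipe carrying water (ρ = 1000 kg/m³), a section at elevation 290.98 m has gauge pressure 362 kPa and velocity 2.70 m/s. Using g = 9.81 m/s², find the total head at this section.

h ≈ 328.25 m

Pressure head ψ = P/(ρg) = 362×1000 / (1000 × 9.81) = 36.90 m.
Velocity head = v²/(2g) = 2.70² / (2 × 9.81) = 0.372 m.
h = z + ψ + v²/(2g) = 290.98 + 36.90 + 0.372 = 328.25 m.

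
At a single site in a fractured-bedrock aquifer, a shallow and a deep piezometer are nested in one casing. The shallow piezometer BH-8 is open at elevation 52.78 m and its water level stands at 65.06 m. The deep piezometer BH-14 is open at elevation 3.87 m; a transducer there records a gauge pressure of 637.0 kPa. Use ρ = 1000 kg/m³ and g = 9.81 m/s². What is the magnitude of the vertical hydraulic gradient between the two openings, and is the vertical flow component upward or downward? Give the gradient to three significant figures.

|i_v| ≈ 0.0765; vertical flow is upward

Total head at BH-8: h = 65.06 m (water level in the standpipe).
Pressure head at BH-14: ψ = P/(ρg) = 637.0×1000 / (1000 × 9.81) = 64.93 m.
Total head at BH-14: h = z + ψ = 3.87 + 64.93 = 68.80 m.
Δh = h(BH-8) − h(BH-14) = 65.06 − 68.80 = -3.74 m.
Vertical separation Δz = 52.78 − 3.87 = 48.91 m.
|i_v| = |Δh| / Δz = 3.74 / 48.91 = 0.0765.
Head is higher in the deep piezometer, so vertical flow is upward (discharge condition).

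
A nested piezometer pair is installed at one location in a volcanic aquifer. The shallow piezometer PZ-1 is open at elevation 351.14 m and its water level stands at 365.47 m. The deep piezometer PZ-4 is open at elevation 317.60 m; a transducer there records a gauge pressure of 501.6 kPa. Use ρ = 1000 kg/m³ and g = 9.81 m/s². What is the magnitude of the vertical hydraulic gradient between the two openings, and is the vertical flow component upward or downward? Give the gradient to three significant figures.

|i_v| ≈ 0.0972; vertical flow is upward

Total head at PZ-1: h = 365.47 m (water level in the standpipe).
Pressure head at PZ-4: ψ = P/(ρg) = 501.6×1000 / (1000 × 9.81) = 51.13 m.
Total head at PZ-4: h = z + ψ = 317.60 + 51.13 = 368.73 m.
Δh = h(PZ-1) − h(PZ-4) = 365.47 − 368.73 = -3.26 m.
Vertical separation Δz = 351.14 − 317.60 = 33.54 m.
|i_v| = |Δh| / Δz = 3.26 / 33.54 = 0.0972.
Head is higher in the deep piezometer, so vertical flow is upward (discharge condition).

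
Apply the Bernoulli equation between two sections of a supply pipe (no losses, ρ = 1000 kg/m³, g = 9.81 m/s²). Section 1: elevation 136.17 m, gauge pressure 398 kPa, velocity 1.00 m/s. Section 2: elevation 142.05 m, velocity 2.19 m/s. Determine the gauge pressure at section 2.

P₂ ≈ 338 kPa

Pressure head at 1: ψ₁ = P₁/(ρg) = 398×1000 / (1000 × 9.81) = 40.57 m.
Velocity heads: v₁²/2g = 1.00²/19.62 = 0.051 m; v₂²/2g = 2.19²/19.62 = 0.244 m.
Total head H = z₁ + ψ₁ + v₁²/2g = 136.17 + 40.57 + 0.051 = 176.79 m.
ψ₂ = H − z₂ − v₂²/2g = 176.79 − 142.05 − 0.244 = 34.50 m.
P₂ = ρgψ₂ = 1000 × 9.81 × 34.50 ≈ 338 kPa.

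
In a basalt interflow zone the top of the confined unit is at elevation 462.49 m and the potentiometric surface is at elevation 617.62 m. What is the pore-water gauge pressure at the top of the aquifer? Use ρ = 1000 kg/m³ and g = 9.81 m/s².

P ≈ 1520 kPa

Pressure head at the aquifer top: ψ = h − z = 617.62 − 462.49 = 155.13 m.
P = ρgψ = 1000 × 9.81 × 155.13 = 1521825 Pa ≈ 1520 kPa.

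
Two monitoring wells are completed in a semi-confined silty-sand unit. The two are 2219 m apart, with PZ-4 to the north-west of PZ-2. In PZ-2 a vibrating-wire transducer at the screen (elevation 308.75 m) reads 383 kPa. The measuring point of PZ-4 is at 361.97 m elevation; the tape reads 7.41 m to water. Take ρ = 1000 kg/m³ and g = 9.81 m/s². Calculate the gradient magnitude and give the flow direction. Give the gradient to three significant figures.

Pressure head at PZ-2: ψ = P/(ρg) = 383×1000 / (1000 × 9.81) = 39.04 m.
Total head at PZ-2: h = z + ψ = 308.75 + 39.04 = 347.79 m.
Total head at PZ-4: h = 361.97 − 7.41 = 354.56 m.
Head difference: h(PZ-2) − h(PZ-4) = 347.79 − 354.56 = -6.77 m.
Hydraulic gradient: i = |Δh| / L = 6.77 / 2219 = 0.00305.
Flow is from higher to lower head: from PZ-4 toward PZ-2, i.e. toward the south-east.

i ≈ 0.00305; groundwater flows toward the south-east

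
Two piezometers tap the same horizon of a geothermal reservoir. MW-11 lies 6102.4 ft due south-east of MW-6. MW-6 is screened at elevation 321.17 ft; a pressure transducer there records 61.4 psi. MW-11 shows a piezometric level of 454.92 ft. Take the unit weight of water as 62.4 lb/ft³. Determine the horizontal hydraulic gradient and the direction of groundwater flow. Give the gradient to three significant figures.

i ≈ 0.00130; groundwater flows toward the south-east

Pressure head at MW-6: ψ = 144·P/γ = 144 × 61.4 / 62.4 = 141.69 ft.
Total head at MW-6: h = z + ψ = 321.17 + 141.69 = 462.86 ft.
Total head at MW-11: h = 454.92 ft (water level in the piezometer is the total head).
Head difference: h(MW-6) − h(MW-11) = 462.86 − 454.92 = 7.94 ft.
Hydraulic gradient: i = |Δh| / L = 7.94 / 6102.4 = 0.00130.
Flow is from higher to lower head: from MW-6 toward MW-11, i.e. toward the south-east.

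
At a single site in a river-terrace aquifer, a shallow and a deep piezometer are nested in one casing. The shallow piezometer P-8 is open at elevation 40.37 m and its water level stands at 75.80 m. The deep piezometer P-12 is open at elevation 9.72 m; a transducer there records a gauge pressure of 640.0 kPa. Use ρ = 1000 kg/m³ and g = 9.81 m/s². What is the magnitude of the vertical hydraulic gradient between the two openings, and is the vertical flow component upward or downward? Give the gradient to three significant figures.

|i_v| ≈ 0.0274; vertical flow is downward

Total head at P-8: h = 75.80 m (water level in the standpipe).
Pressure head at P-12: ψ = P/(ρg) = 640.0×1000 / (1000 × 9.81) = 65.24 m.
Total head at P-12: h = z + ψ = 9.72 + 65.24 = 74.96 m.
Δh = h(P-8) − h(P-12) = 75.80 − 74.96 = 0.84 m.
Vertical separation Δz = 40.37 − 9.72 = 30.65 m.
|i_v| = |Δh| / Δz = 0.84 / 30.65 = 0.0274.
Head is higher in the shallow piezometer, so vertical flow is downward (recharge condition).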